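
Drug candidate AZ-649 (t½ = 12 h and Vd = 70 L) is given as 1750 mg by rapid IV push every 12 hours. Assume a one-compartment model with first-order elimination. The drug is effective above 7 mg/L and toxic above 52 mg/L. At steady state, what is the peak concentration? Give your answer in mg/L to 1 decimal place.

The dosing interval is 1 half-life, so f = 2^(−1) = 0.5.
Accumulation ratio R = 1/(1 − f) = 1/0.5 = 2/1.
Single-dose peak C₀ = D/Vd = 1750/70 = 25 mg/L.
Steady-state peak Cmax,ss = C₀·R = 25 × 2/1 ≈ 50.000 mg/L.
Peak 50.0 mg/L vs MTC 52 mg/L: below toxic threshold.

50.0 mg/L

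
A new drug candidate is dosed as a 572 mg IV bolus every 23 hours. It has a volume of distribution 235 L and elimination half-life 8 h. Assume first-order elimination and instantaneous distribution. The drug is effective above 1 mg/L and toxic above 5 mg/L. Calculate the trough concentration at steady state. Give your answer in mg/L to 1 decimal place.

0.4 mg/L

Over one 23-h interval, 23/8 ≈ 2.875 half-lives elapse, leaving f ≈ 0.1363 of each dose.
Accumulation ratio R = 1/(1 − f) ≈ 1/0.8637 ≈ 1.1578.
Single-dose peak C₀ = D/Vd = 572/235 ≈ 2.434 mg/L.
Steady-state peak Cmax,ss = C₀·R ≈ 2.434 × 1.1578 ≈ 2.818 mg/L.
One interval later, Cmin,ss = Cmax,ss·e^(−kτ) ≈ 2.818 × 0.1363 ≈ 0.384 mg/L.
Trough 0.4 mg/L vs MEC 1 mg/L: subtherapeutic.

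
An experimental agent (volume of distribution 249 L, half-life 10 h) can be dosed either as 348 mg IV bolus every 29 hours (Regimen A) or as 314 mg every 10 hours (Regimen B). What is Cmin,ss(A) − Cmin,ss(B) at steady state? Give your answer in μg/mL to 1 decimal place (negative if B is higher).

Regimen A: f = (1/2)^(29/10) ≈ 0.1340; Cmin,ss = (348/249)·f/(1−f) ≈ 0.216 μg/mL.
Regimen B: f = (1/2)^(10/10) ≈ 0.5000; Cmin,ss = (314/249)·f/(1−f) ≈ 1.261 μg/mL.
Difference ≈ 0.216 − 1.261 ≈ -1.045 μg/mL.

-1.0 μg/mL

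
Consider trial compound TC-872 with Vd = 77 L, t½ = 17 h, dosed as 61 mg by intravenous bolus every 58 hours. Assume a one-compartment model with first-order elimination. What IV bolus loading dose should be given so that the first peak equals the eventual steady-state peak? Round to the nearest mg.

67 mg

f = (1/2)^(58/17) ≈ 0.093963; accumulation ratio R = 1/(1−f) ≈ 1.10371.
Loading dose to hit Cmax,ss on first dose: D_load = D_maint·R ≈ 61 × 1.10371 ≈ 67.33 mg.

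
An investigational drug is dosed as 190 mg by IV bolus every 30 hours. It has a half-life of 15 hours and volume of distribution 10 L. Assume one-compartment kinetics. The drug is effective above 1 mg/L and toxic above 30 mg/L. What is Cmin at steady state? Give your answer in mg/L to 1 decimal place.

τ = 30 h = 2 half-lives, so f = (1/2)^2 = 0.25.
Accumulation ratio R = 1/(1 − f) = 1/0.75 = 4/3.
Single-dose peak C₀ = D/Vd = 190/10 = 19 mg/L.
Steady-state peak Cmax,ss = C₀·R = 19 × 4/3 ≈ 25.333 mg/L.
Steady-state trough Cmin,ss = Cmax,ss·f ≈ 25.333 × 0.25 ≈ 6.333 mg/L.
Trough 6.3 mg/L vs MEC 1 mg/L: adequate.

6.3 mg/L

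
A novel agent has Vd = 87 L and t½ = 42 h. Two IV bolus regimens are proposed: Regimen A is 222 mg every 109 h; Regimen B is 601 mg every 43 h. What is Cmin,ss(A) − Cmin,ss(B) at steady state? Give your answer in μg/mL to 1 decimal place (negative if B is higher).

Regimen A: f = (1/2)^(109/42) ≈ 0.1655; Cmin,ss = (222/87)·f/(1−f) ≈ 0.506 μg/mL.
Regimen B: f = (1/2)^(43/42) ≈ 0.4918; Cmin,ss = (601/87)·f/(1−f) ≈ 6.685 μg/mL.
Difference ≈ 0.506 − 6.685 ≈ -6.179 μg/mL.

-6.2 μg/mL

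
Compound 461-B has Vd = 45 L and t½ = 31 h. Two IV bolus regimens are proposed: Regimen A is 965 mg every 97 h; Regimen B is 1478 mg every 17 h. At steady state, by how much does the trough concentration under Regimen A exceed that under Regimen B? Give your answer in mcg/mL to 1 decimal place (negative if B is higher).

Regimen A: f = (1/2)^(97/31) ≈ 0.1143; Cmin,ss = (965/45)·f/(1−f) ≈ 2.767 mcg/mL.
Regimen B: f = (1/2)^(17/31) ≈ 0.6838; Cmin,ss = (1478/45)·f/(1−f) ≈ 71.028 mcg/mL.
Difference ≈ 2.767 − 71.028 ≈ -68.261 mcg/mL.

-68.3 mcg/mL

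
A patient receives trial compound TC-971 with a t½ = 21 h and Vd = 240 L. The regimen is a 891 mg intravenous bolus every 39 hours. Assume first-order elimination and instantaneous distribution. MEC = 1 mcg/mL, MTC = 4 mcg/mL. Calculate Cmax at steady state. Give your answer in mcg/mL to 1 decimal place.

5.1 mcg/mL

τ/t½ = 39/21 ≈ 1.8571, so fraction remaining f = (1/2)^(39/21) ≈ 0.2760.
At steady state, accumulation factor R = 1/(1 − e^(−kτ)) ≈ 1.3812.
Each bolus raises the concentration by D/Vd = 891/240 ≈ 3.712 mcg/mL.
Steady-state peak Cmax,ss = C₀·R ≈ 3.712 × 1.3812 ≈ 5.127 mcg/mL.
Peak 5.1 mcg/mL vs MTC 4 mcg/mL: exceeds toxic threshold.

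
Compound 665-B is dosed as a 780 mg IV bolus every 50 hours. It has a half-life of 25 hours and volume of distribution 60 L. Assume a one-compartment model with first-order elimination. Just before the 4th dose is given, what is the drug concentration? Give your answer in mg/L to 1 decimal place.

4.3 mg/L

f = (1/2)^(τ/t½) = (1/2)^(50/25) ≈ 0.2500.
C₀ = D/Vd = 780/60 ≈ 13.000 mg/L.
Before the 4th dose, 3 doses have been given. Superposition: Cmin = C₀·(f + f² + … + f^3).
≈ 13.000 × (0.2500 + 0.0625 + 0.0156) ≈ 13.000 × 0.3281 ≈ 4.265 mg/L.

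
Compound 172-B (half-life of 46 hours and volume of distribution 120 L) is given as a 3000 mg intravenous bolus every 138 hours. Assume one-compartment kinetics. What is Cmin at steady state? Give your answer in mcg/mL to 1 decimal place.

3.6 mcg/mL

τ = 138 h = 3 half-lives, so f = (1/2)^3 = 0.125.
Accumulation ratio R = 1/(1 − f) = 1/0.875 = 8/7.
Single-dose peak C₀ = D/Vd = 3000/120 = 25 mcg/mL.
Steady-state peak Cmax,ss = C₀·R = 25 × 8/7 ≈ 28.571 mcg/mL.
Steady-state trough Cmin,ss = Cmax,ss·f ≈ 28.571 × 0.125 ≈ 3.571 mcg/mL.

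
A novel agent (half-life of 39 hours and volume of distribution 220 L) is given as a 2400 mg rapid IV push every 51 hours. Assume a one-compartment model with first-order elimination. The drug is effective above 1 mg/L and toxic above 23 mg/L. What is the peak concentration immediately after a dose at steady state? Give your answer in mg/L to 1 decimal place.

k = ln2/t½ = ln2/39 ≈ 0.017773 h⁻¹; fraction remaining f = e^(−kτ) = e^(−0.017773×51) ≈ 0.4040.
Accumulation ratio R = 1/(1 − f) ≈ 1/0.5960 ≈ 1.6779.
Single-dose peak C₀ = D/Vd = 2400/220 ≈ 10.909 mg/L.
Cmax,ss = C₀/(1 − f) ≈ 10.909/0.5960 ≈ 18.304 mg/L.
Peak 18.3 mg/L vs MTC 23 mg/L: below toxic threshold.

18.3 mg/L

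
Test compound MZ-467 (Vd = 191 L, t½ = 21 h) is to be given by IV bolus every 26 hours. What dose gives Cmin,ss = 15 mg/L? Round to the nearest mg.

τ/t½ = 26/21 ≈ 1.2381, so f = (1/2)^(26/21) ≈ 0.423932.
Cmin,ss = (D/Vd)·f/(1−f), so D = Cmin,ss·Vd·(1−f)/f.
D = 15 × 191 × (1−f)/f ≈ 15 × 191 × 1.35887 ≈ 3893.16 mg.

3893 mg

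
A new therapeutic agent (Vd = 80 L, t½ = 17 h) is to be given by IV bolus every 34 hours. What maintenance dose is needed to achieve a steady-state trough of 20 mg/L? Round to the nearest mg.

4800 mg

τ/t½ = 34/17 ≈ 2, so f = (1/2)^(34/17) ≈ 0.250000.
Cmin,ss = (D/Vd)·f/(1−f), so D = Cmin,ss·Vd·(1−f)/f.
D = 20 × 80 × (1−f)/f ≈ 20 × 80 × 3.00000 ≈ 4800.00 mg.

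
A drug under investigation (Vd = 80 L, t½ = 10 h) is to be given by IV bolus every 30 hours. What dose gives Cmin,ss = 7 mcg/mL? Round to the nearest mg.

τ/t½ = 30/10 ≈ 3, so f = (1/2)^(30/10) ≈ 0.125000.
Cmin,ss = (D/Vd)·f/(1−f), so D = Cmin,ss·Vd·(1−f)/f.
D = 7 × 80 × (1−f)/f ≈ 7 × 80 × 7.00000 ≈ 3920.00 mg.

3920 mg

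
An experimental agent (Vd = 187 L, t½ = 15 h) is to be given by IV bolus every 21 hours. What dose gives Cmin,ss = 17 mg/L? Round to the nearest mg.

τ/t½ = 21/15 ≈ 1.4, so f = (1/2)^(21/15) ≈ 0.378929.
Cmin,ss = (D/Vd)·f/(1−f), so D = Cmin,ss·Vd·(1−f)/f.
D = 17 × 187 × (1−f)/f ≈ 17 × 187 × 1.63902 ≈ 5210.44 mg.

5210 mg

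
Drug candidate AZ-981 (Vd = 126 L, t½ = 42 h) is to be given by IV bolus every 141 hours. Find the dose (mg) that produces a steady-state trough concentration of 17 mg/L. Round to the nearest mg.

19807 mg

τ/t½ = 141/42 ≈ 3.3571, so f = (1/2)^(141/42) ≈ 0.097589.
Cmin,ss = (D/Vd)·f/(1−f), so D = Cmin,ss·Vd·(1−f)/f.
D = 17 × 126 × (1−f)/f ≈ 17 × 126 × 9.24706 ≈ 19807.20 mg.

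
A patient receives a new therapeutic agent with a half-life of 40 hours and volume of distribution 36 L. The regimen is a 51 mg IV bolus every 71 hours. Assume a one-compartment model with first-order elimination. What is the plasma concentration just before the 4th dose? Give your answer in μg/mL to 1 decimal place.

0.6 μg/mL

f = (1/2)^(τ/t½) = (1/2)^(71/40) ≈ 0.2922.
C₀ = D/Vd = 51/36 ≈ 1.417 μg/mL.
Before the 4th dose, 3 doses have been given. Superposition: Cmin = C₀·(f + f² + … + f^3).
≈ 1.417 × (0.2922 + 0.0854 + 0.0249) ≈ 1.417 × 0.4025 ≈ 0.570 μg/mL.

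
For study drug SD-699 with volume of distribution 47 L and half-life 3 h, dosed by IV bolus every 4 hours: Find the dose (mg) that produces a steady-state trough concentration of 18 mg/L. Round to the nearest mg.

1286 mg

τ/t½ = 4/3 ≈ 1.3333, so f = (1/2)^(4/3) ≈ 0.396850.
Cmin,ss = (D/Vd)·f/(1−f), so D = Cmin,ss·Vd·(1−f)/f.
D = 18 × 47 × (1−f)/f ≈ 18 × 47 × 1.51984 ≈ 1285.78 mg.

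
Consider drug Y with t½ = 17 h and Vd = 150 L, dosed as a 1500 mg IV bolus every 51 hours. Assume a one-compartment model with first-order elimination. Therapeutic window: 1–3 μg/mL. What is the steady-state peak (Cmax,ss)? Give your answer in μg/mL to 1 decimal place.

τ = 51 h = 3 half-lives, so f = (1/2)^3 = 0.125.
Accumulation ratio R = 1/(1 − f) = 1/0.875 = 8/7.
Single-dose peak C₀ = D/Vd = 1500/150 = 10 μg/mL.
Steady-state peak Cmax,ss = C₀·R = 10 × 8/7 ≈ 11.429 μg/mL.
Peak 11.4 μg/mL vs MTC 3 μg/mL: exceeds toxic threshold.

11.4 μg/mL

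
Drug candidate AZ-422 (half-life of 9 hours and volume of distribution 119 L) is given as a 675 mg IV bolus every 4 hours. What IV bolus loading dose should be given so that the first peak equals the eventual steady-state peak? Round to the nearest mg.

f = (1/2)^(4/9) ≈ 0.734867; accumulation ratio R = 1/(1−f) ≈ 3.77169.
Loading dose to hit Cmax,ss on first dose: D_load = D_maint·R ≈ 675 × 3.77169 ≈ 2545.89 mg.

2546 mg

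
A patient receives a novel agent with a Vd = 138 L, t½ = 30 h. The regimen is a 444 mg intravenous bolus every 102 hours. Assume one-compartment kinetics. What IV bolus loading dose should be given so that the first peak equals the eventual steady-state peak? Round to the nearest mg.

f = (1/2)^(102/30) ≈ 0.094732; accumulation ratio R = 1/(1−f) ≈ 1.10465.
Loading dose to hit Cmax,ss on first dose: D_load = D_maint·R ≈ 444 × 1.10465 ≈ 490.46 mg.

490 mg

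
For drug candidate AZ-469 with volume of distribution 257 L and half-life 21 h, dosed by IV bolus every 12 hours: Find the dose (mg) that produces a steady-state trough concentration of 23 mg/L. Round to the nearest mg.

τ/t½ = 12/21 ≈ 0.57143, so f = (1/2)^(12/21) ≈ 0.672950.
Cmin,ss = (D/Vd)·f/(1−f), so D = Cmin,ss·Vd·(1−f)/f.
D = 23 × 257 × (1−f)/f ≈ 23 × 257 × 0.48599 ≈ 2872.69 mg.

2873 mg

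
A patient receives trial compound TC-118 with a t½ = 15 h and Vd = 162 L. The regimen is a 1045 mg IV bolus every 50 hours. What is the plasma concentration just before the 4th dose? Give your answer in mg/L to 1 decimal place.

0.7 mg/L

f = (1/2)^(τ/t½) = (1/2)^(50/15) ≈ 0.0992.
C₀ = D/Vd = 1045/162 ≈ 6.451 mg/L.
Before the 4th dose, 3 doses have been given. Superposition: Cmin = C₀·(f + f² + … + f^3).
≈ 6.451 × (0.0992 + 0.0098 + 0.0010) ≈ 6.451 × 0.1100 ≈ 0.710 mg/L.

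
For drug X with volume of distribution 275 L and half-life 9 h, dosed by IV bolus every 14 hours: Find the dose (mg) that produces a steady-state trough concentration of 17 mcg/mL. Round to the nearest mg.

τ/t½ = 14/9 ≈ 1.5556, so f = (1/2)^(14/9) ≈ 0.340198.
Cmin,ss = (D/Vd)·f/(1−f), so D = Cmin,ss·Vd·(1−f)/f.
D = 17 × 275 × (1−f)/f ≈ 17 × 275 × 1.93946 ≈ 9066.98 mg.

9067 mg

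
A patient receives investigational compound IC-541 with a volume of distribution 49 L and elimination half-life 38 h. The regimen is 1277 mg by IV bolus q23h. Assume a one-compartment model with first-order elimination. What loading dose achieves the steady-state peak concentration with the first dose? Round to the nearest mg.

f = (1/2)^(23/38) ≈ 0.657351; accumulation ratio R = 1/(1−f) ≈ 2.91844.
Loading dose to hit Cmax,ss on first dose: D_load = D_maint·R ≈ 1277 × 2.91844 ≈ 3726.85 mg.

3727 mg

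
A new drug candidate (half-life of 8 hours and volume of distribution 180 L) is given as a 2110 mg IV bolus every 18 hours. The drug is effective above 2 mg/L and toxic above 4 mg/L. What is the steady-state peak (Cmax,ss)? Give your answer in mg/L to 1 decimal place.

k = ln2/t½ = ln2/8 ≈ 0.086643 h⁻¹; fraction remaining f = e^(−kτ) = e^(−0.086643×18) ≈ 0.2102.
Accumulation ratio R = 1/(1 − f) ≈ 1/0.7898 ≈ 1.2661.
Each bolus raises the concentration by D/Vd = 2110/180 ≈ 11.722 mg/L.
Steady-state peak Cmax,ss = C₀·R ≈ 11.722 × 1.2661 ≈ 14.841 mg/L.
Peak 14.8 mg/L vs MTC 4 mg/L: exceeds toxic threshold.

14.8 mg/L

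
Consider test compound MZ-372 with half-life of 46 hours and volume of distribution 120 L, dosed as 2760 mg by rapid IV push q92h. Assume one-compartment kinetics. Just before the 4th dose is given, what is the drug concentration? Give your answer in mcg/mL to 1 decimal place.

f = (1/2)^(τ/t½) = (1/2)^(92/46) ≈ 0.2500.
C₀ = D/Vd = 2760/120 ≈ 23.000 mcg/mL.
Before the 4th dose, 3 doses have been given. Superposition: Cmin = C₀·(f + f² + … + f^3).
≈ 23.000 × (0.2500 + 0.0625 + 0.0156) ≈ 23.000 × 0.3281 ≈ 7.546 mcg/mL.

7.5 mcg/mL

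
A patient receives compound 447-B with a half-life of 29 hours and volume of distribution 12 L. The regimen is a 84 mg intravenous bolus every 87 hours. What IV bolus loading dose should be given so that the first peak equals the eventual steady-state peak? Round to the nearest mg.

96 mg

f = (1/2)^(87/29) ≈ 0.125000; accumulation ratio R = 1/(1−f) ≈ 1.14286.
Loading dose to hit Cmax,ss on first dose: D_load = D_maint·R ≈ 84 × 1.14286 ≈ 96.00 mg.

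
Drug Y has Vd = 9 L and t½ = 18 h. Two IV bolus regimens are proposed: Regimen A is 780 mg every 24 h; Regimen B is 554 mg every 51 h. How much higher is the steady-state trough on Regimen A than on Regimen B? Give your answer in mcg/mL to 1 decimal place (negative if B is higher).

47.0 mcg/mL

Regimen A: f = (1/2)^(24/18) ≈ 0.3969; Cmin,ss = (780/9)·f/(1−f) ≈ 57.035 mcg/mL.
Regimen B: f = (1/2)^(51/18) ≈ 0.1403; Cmin,ss = (554/9)·f/(1−f) ≈ 10.046 mcg/mL.
Difference ≈ 57.035 − 10.046 ≈ 46.989 mcg/mL.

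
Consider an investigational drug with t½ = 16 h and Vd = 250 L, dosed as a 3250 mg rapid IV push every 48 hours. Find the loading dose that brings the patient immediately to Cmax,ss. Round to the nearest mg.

3714 mg

f = (1/2)^(48/16) ≈ 0.125000; accumulation ratio R = 1/(1−f) ≈ 1.14286.
Loading dose to hit Cmax,ss on first dose: D_load = D_maint·R ≈ 3250 × 1.14286 ≈ 3714.30 mg.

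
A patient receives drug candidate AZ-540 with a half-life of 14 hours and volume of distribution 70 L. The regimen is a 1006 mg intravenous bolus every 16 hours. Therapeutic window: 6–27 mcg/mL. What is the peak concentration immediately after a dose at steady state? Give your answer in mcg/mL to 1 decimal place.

τ/t½ = 16/14 ≈ 1.1429, so fraction remaining f = (1/2)^(16/14) ≈ 0.4529.
Accumulation ratio R = 1/(1 − f) ≈ 1/0.5471 ≈ 1.8278.
Each bolus raises the concentration by D/Vd = 1006/70 ≈ 14.371 mcg/mL.
Steady-state peak Cmax,ss = C₀·R ≈ 14.371 × 1.8278 ≈ 26.267 mcg/mL.
Peak 26.3 mcg/mL vs MTC 27 mcg/mL: below toxic threshold.

26.3 mcg/mL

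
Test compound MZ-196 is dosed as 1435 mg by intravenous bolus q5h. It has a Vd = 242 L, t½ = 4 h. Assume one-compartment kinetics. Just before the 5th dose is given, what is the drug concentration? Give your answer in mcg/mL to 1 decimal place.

f = (1/2)^(τ/t½) = (1/2)^(5/4) ≈ 0.4204.
C₀ = D/Vd = 1435/242 ≈ 5.930 mcg/mL.
Before the 5th dose, 4 doses have been given. Superposition: Cmin = C₀·(f + f² + … + f^4).
≈ 5.930 × (0.4204 + 0.1767 + 0.0743 + 0.0312) ≈ 5.930 × 0.7026 ≈ 4.166 mcg/mL.

4.2 mcg/mL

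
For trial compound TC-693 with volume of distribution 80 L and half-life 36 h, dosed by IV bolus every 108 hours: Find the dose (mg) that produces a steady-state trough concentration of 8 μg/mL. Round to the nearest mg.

4480 mg

τ/t½ = 108/36 ≈ 3, so f = (1/2)^(108/36) ≈ 0.125000.
Cmin,ss = (D/Vd)·f/(1−f), so D = Cmin,ss·Vd·(1−f)/f.
D = 8 × 80 × (1−f)/f ≈ 8 × 80 × 7.00000 ≈ 4480.00 mg.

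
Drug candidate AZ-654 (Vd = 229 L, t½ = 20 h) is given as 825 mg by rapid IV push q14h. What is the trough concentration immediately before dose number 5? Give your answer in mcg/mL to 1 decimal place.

4.9 mcg/mL

f = (1/2)^(τ/t½) = (1/2)^(14/20) ≈ 0.6156.
C₀ = D/Vd = 825/229 ≈ 3.603 mcg/mL.
Before the 5th dose, 4 doses have been given. Superposition: Cmin = C₀·(f + f² + … + f^4).
≈ 3.603 × (0.6156 + 0.3790 + 0.2333 + 0.1436) ≈ 3.603 × 1.3715 ≈ 4.942 mcg/mL.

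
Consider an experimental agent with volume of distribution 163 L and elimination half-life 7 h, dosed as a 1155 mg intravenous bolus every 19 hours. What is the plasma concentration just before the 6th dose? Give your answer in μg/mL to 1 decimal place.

f = (1/2)^(τ/t½) = (1/2)^(19/7) ≈ 0.1524.
C₀ = D/Vd = 1155/163 ≈ 7.086 μg/mL.
Before the 6th dose, 5 doses have been given. Superposition: Cmin = C₀·(f + f² + … + f^5).
≈ 7.086 × (0.1524 + 0.0232 + 0.0035 + 0.0005 + 0.0001) ≈ 7.086 × 0.1797 ≈ 1.273 μg/mL.

1.3 μg/mL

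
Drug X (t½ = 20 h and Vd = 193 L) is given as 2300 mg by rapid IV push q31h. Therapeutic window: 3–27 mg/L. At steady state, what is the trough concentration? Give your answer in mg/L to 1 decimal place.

Over one 31-h interval, 31/20 ≈ 1.55 half-lives elapse, leaving f ≈ 0.3415 of each dose.
Single-dose peak C₀ = D/Vd = 2300/193 ≈ 11.917 mg/L.
Steady-state trough Cmin,ss = C₀·f/(1−f) ≈ 11.917 × 0.3415/0.6585 ≈ 6.180 mg/L.
Trough 6.2 mg/L vs MEC 3 mg/L: adequate.

6.2 mg/L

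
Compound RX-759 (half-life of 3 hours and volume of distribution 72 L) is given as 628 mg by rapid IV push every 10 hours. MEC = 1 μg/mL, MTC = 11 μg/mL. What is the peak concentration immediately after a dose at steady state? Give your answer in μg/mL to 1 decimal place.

Over one 10-h interval, 10/3 ≈ 3.3333 half-lives elapse, leaving f ≈ 0.0992 of each dose.
At steady state, accumulation factor R = 1/(1 − e^(−kτ)) ≈ 1.1101.
Single-dose peak C₀ = D/Vd = 628/72 ≈ 8.722 μg/mL.
Steady-state peak Cmax,ss = C₀·R ≈ 8.722 × 1.1101 ≈ 9.682 μg/mL.
Peak 9.7 μg/mL vs MTC 11 μg/mL: below toxic threshold.

9.7 μg/mL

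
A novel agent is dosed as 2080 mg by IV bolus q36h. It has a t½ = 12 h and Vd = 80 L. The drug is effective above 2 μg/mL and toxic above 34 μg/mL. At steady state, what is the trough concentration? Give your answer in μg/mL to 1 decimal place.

The dosing interval is 3 half-lives, so f = 2^(−3) = 0.125.
At steady state, R = 1/(1 − 0.125) = 8/7.
Single-dose peak C₀ = D/Vd = 2080/80 = 26 μg/mL.
Steady-state peak Cmax,ss = C₀·R = 26 × 8/7 ≈ 29.714 μg/mL.
Steady-state trough Cmin,ss = Cmax,ss·f ≈ 29.714 × 0.125 ≈ 3.714 μg/mL.
Trough 3.7 μg/mL vs MEC 2 μg/mL: adequate.

3.7 μg/mL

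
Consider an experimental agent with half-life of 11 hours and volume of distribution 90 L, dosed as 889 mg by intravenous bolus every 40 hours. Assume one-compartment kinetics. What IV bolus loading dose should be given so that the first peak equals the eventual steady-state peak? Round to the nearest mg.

967 mg

f = (1/2)^(40/11) ≈ 0.080417; accumulation ratio R = 1/(1−f) ≈ 1.08745.
Loading dose to hit Cmax,ss on first dose: D_load = D_maint·R ≈ 889 × 1.08745 ≈ 966.74 mg.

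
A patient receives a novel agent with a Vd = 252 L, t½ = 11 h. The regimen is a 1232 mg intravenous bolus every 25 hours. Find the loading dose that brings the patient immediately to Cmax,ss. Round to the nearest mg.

f = (1/2)^(25/11) ≈ 0.206938; accumulation ratio R = 1/(1−f) ≈ 1.26094.
Loading dose to hit Cmax,ss on first dose: D_load = D_maint·R ≈ 1232 × 1.26094 ≈ 1553.48 mg.

1553 mg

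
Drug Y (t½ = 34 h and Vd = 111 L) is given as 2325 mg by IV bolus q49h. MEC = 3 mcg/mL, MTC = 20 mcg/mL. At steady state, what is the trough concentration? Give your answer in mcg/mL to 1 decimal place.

Over one 49-h interval, 49/34 ≈ 1.4412 half-lives elapse, leaving f ≈ 0.3683 of each dose.
Each bolus raises the concentration by D/Vd = 2325/111 ≈ 20.946 mcg/mL.
Steady-state trough Cmin,ss = C₀·f/(1−f) ≈ 20.946 × 0.3683/0.6317 ≈ 12.212 mcg/mL.
Trough 12.2 mcg/mL vs MEC 3 mcg/mL: adequate.

12.2 mcg/mL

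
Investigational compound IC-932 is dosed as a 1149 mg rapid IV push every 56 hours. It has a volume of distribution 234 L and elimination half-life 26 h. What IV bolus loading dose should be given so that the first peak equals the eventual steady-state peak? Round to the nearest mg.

f = (1/2)^(56/26) ≈ 0.224713; accumulation ratio R = 1/(1−f) ≈ 1.28984.
Loading dose to hit Cmax,ss on first dose: D_load = D_maint·R ≈ 1149 × 1.28984 ≈ 1482.03 mg.

1482 mg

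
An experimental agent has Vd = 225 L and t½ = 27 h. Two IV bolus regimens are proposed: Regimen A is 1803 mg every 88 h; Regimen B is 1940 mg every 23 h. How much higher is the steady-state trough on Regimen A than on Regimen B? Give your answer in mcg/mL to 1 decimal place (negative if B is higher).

Regimen A: f = (1/2)^(88/27) ≈ 0.1044; Cmin,ss = (1803/225)·f/(1−f) ≈ 0.934 mcg/mL.
Regimen B: f = (1/2)^(23/27) ≈ 0.5541; Cmin,ss = (1940/225)·f/(1−f) ≈ 10.714 mcg/mL.
Difference ≈ 0.934 − 10.714 ≈ -9.780 mcg/mL.

-9.8 mcg/mL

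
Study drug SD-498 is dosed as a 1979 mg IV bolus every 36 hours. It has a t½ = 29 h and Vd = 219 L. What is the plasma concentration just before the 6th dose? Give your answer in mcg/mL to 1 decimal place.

f = (1/2)^(τ/t½) = (1/2)^(36/29) ≈ 0.4230.
C₀ = D/Vd = 1979/219 ≈ 9.037 mcg/mL.
Before the 6th dose, 5 doses have been given. Superposition: Cmin = C₀·(f + f² + … + f^5).
≈ 9.037 × (0.4230 + 0.1789 + 0.0757 + 0.0320 + 0.0135) ≈ 9.037 × 0.7231 ≈ 6.535 mcg/mL.

6.5 mcg/mL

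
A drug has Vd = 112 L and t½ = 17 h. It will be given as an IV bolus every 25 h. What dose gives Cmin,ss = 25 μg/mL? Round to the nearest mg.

τ/t½ = 25/17 ≈ 1.4706, so f = (1/2)^(25/17) ≈ 0.360835.
Cmin,ss = (D/Vd)·f/(1−f), so D = Cmin,ss·Vd·(1−f)/f.
D = 25 × 112 × (1−f)/f ≈ 25 × 112 × 1.77135 ≈ 4959.78 mg.

4960 mg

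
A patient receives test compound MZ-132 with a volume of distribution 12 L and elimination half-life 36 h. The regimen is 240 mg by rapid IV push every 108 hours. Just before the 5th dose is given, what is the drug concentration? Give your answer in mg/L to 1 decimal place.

2.9 mg/L

f = (1/2)^(τ/t½) = (1/2)^(108/36) ≈ 0.1250.
C₀ = D/Vd = 240/12 ≈ 20.000 mg/L.
Before the 5th dose, 4 doses have been given. Superposition: Cmin = C₀·(f + f² + … + f^4).
≈ 20.000 × (0.1250 + 0.0156 + 0.0020 + 0.0002) ≈ 20.000 × 0.1428 ≈ 2.856 mg/L.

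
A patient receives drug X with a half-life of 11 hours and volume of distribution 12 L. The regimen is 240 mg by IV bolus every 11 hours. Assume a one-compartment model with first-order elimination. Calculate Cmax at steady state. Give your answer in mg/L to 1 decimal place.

τ = 11 h = 1 half-life, so f = (1/2)^1 = 0.5.
At steady state, R = 1/(1 − 0.5) = 2/1.
Single-dose peak C₀ = D/Vd = 240/12 = 20 mg/L.
Steady-state peak Cmax,ss = C₀·R = 20 × 2/1 ≈ 40.000 mg/L.

40.0 mg/L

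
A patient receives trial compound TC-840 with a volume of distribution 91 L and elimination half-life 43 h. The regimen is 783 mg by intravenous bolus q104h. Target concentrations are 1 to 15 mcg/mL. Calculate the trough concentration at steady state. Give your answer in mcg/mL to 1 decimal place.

2.0 mcg/mL

k = ln2/t½ = ln2/43 ≈ 0.016120 h⁻¹; fraction remaining f = e^(−kτ) = e^(−0.016120×104) ≈ 0.1870.
At steady state, accumulation factor R = 1/(1 − e^(−kτ)) ≈ 1.2300.
Single-dose peak C₀ = D/Vd = 783/91 ≈ 8.604 mcg/mL.
Cmax,ss = C₀/(1 − f) ≈ 8.604/0.8130 ≈ 10.583 mcg/mL.
Steady-state trough Cmin,ss = Cmax,ss·f ≈ 10.583 × 0.1870 ≈ 1.979 mcg/mL.
Trough 2.0 mcg/mL vs MEC 1 mcg/mL: adequate.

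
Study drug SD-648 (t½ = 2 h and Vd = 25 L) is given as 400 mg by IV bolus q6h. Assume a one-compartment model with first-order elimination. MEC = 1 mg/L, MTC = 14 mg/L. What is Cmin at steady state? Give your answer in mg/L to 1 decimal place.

The dosing interval is 3 half-lives, so f = 2^(−3) = 0.125.
At steady state, R = 1/(1 − 0.125) = 8/7.
Single-dose peak C₀ = D/Vd = 400/25 = 16 mg/L.
Steady-state peak Cmax,ss = C₀·R = 16 × 8/7 ≈ 18.286 mg/L.
Steady-state trough Cmin,ss = Cmax,ss·f ≈ 18.286 × 0.125 ≈ 2.286 mg/L.
Trough 2.3 mg/L vs MEC 1 mg/L: adequate.

2.3 mg/L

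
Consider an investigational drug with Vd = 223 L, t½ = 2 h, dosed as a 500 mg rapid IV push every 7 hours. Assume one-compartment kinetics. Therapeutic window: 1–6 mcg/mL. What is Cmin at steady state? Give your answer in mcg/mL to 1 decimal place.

Over one 7-h interval, 7/2 ≈ 3.5 half-lives elapse, leaving f ≈ 0.0884 of each dose.
Single-dose peak C₀ = D/Vd = 500/223 ≈ 2.242 mcg/mL.
Steady-state trough Cmin,ss = C₀·f/(1−f) ≈ 2.242 × 0.0884/0.9116 ≈ 0.217 mcg/mL.
Trough 0.2 mcg/mL vs MEC 1 mcg/mL: subtherapeutic.

0.2 mcg/mL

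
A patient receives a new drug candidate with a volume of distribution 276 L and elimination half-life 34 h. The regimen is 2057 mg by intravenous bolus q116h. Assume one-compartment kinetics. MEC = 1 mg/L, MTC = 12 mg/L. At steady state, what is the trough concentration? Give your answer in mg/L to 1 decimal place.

k = ln2/t½ = ln2/34 ≈ 0.020387 h⁻¹; fraction remaining f = e^(−kτ) = e^(−0.020387×116) ≈ 0.0940.
At steady state, accumulation factor R = 1/(1 − e^(−kτ)) ≈ 1.1038.
Each bolus raises the concentration by D/Vd = 2057/276 ≈ 7.453 mg/L.
Cmax,ss = C₀/(1 − f) ≈ 7.453/0.9060 ≈ 8.226 mg/L.
One interval later, Cmin,ss = Cmax,ss·e^(−kτ) ≈ 8.226 × 0.0940 ≈ 0.773 mg/L.
Trough 0.8 mg/L vs MEC 1 mg/L: subtherapeutic.

0.8 mg/L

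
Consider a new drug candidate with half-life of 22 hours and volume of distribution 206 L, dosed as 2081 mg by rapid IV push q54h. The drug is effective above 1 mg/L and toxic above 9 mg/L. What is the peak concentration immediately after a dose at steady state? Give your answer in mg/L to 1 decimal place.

12.4 mg/L

Over one 54-h interval, 54/22 ≈ 2.4545 half-lives elapse, leaving f ≈ 0.1824 of each dose.
Accumulation ratio R = 1/(1 − f) ≈ 1/0.8176 ≈ 1.2231.
Each bolus raises the concentration by D/Vd = 2081/206 ≈ 10.102 mg/L.
Steady-state peak Cmax,ss = C₀·R ≈ 10.102 × 1.2231 ≈ 12.356 mg/L.
Peak 12.4 mg/L vs MTC 9 mg/L: exceeds toxic threshold.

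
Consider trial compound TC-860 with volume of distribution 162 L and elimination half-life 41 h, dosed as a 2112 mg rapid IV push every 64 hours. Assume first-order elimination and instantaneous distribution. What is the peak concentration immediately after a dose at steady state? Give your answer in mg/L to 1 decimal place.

19.7 mg/L

k = ln2/t½ = ln2/41 ≈ 0.016906 h⁻¹; fraction remaining f = e^(−kτ) = e^(−0.016906×64) ≈ 0.3389.
Accumulation ratio R = 1/(1 − f) ≈ 1/0.6611 ≈ 1.5126.
Single-dose peak C₀ = D/Vd = 2112/162 ≈ 13.037 mg/L.
Steady-state peak Cmax,ss = C₀·R ≈ 13.037 × 1.5126 ≈ 19.720 mg/L.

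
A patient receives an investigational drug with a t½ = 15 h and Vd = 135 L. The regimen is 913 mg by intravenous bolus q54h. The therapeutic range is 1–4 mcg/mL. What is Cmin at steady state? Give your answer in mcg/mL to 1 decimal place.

0.6 mcg/mL

τ/t½ = 54/15 ≈ 3.6, so fraction remaining f = (1/2)^(54/15) ≈ 0.0825.
At steady state, accumulation factor R = 1/(1 − e^(−kτ)) ≈ 1.0899.
Each bolus raises the concentration by D/Vd = 913/135 ≈ 6.763 mcg/mL.
Steady-state peak Cmax,ss = C₀·R ≈ 6.763 × 1.0899 ≈ 7.371 mcg/mL.
Steady-state trough Cmin,ss = Cmax,ss·f ≈ 7.371 × 0.0825 ≈ 0.608 mcg/mL.
Trough 0.6 mcg/mL vs MEC 1 mcg/mL: subtherapeutic.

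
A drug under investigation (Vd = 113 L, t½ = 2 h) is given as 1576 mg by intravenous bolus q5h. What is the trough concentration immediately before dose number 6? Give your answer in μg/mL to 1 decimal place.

3.0 μg/mL

f = (1/2)^(τ/t½) = (1/2)^(5/2) ≈ 0.1768.
C₀ = D/Vd = 1576/113 ≈ 13.947 μg/mL.
Before the 6th dose, 5 doses have been given. Superposition: Cmin = C₀·(f + f² + … + f^5).
≈ 13.947 × (0.1768 + 0.0313 + 0.0055 + 0.0010 + 0.0002) ≈ 13.947 × 0.2148 ≈ 2.996 μg/mL.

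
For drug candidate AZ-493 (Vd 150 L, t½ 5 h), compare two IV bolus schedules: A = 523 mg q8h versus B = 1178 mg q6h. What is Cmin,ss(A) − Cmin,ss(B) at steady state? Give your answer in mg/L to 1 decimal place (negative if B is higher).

Regimen A: f = (1/2)^(8/5) ≈ 0.3299; Cmin,ss = (523/150)·f/(1−f) ≈ 1.717 mg/L.
Regimen B: f = (1/2)^(6/5) ≈ 0.4353; Cmin,ss = (1178/150)·f/(1−f) ≈ 6.054 mg/L.
Difference ≈ 1.717 − 6.054 ≈ -4.337 mg/L.

-4.3 mg/L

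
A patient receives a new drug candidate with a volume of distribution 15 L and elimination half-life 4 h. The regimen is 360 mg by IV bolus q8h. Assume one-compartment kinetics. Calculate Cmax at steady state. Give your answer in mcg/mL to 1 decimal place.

τ = 8 h = 2 half-lives, so f = (1/2)^2 = 0.25.
At steady state, R = 1/(1 − 0.25) = 4/3.
Single-dose peak C₀ = D/Vd = 360/15 = 24 mcg/mL.
Steady-state peak Cmax,ss = C₀·R = 24 × 4/3 ≈ 32.000 mcg/mL.

32.0 mcg/mL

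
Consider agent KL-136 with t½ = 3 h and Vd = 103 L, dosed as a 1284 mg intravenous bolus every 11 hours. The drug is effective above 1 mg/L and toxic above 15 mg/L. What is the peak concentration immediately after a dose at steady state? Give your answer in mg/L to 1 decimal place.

Over one 11-h interval, 11/3 ≈ 3.6667 half-lives elapse, leaving f ≈ 0.0787 of each dose.
Accumulation ratio R = 1/(1 − f) ≈ 1/0.9213 ≈ 1.0854.
Each bolus raises the concentration by D/Vd = 1284/103 ≈ 12.466 mg/L.
Steady-state peak Cmax,ss = C₀·R ≈ 12.466 × 1.0854 ≈ 13.531 mg/L.
Peak 13.5 mg/L vs MTC 15 mg/L: below toxic threshold.

13.5 mg/L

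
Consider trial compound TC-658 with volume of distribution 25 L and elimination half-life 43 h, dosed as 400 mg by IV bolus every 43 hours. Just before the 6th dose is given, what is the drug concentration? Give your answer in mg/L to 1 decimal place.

15.5 mg/L

f = (1/2)^(τ/t½) = (1/2)^(43/43) ≈ 0.5000.
C₀ = D/Vd = 400/25 ≈ 16.000 mg/L.
Before the 6th dose, 5 doses have been given. Superposition: Cmin = C₀·(f + f² + … + f^5).
≈ 16.000 × (0.5000 + 0.2500 + 0.1250 + 0.0625 + 0.0313) ≈ 16.000 × 0.9688 ≈ 15.501 mg/L.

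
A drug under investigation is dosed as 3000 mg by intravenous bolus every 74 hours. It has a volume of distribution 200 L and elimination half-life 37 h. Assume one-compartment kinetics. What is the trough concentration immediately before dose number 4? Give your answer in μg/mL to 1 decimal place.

4.9 μg/mL

f = (1/2)^(τ/t½) = (1/2)^(74/37) ≈ 0.2500.
C₀ = D/Vd = 3000/200 ≈ 15.000 μg/mL.
Before the 4th dose, 3 doses have been given. Superposition: Cmin = C₀·(f + f² + … + f^3).
≈ 15.000 × (0.2500 + 0.0625 + 0.0156) ≈ 15.000 × 0.3281 ≈ 4.921 μg/mL.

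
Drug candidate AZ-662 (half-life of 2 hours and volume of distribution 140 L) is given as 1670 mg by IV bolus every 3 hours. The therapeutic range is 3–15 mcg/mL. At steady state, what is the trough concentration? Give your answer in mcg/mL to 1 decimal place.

6.5 mcg/mL

k = ln2/t½ = ln2/2 ≈ 0.346574 h⁻¹; fraction remaining f = e^(−kτ) = e^(−0.346574×3) ≈ 0.3536.
Each bolus raises the concentration by D/Vd = 1670/140 ≈ 11.929 mcg/mL.
Steady-state trough Cmin,ss = C₀·f/(1−f) ≈ 11.929 × 0.3536/0.6464 ≈ 6.526 mcg/mL.
Trough 6.5 mcg/mL vs MEC 3 mcg/mL: adequate.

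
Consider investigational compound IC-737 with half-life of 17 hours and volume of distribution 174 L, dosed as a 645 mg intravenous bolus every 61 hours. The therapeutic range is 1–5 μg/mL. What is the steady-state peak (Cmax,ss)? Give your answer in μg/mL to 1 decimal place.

τ/t½ = 61/17 ≈ 3.5882, so fraction remaining f = (1/2)^(61/17) ≈ 0.0831.
Accumulation ratio R = 1/(1 − f) ≈ 1/0.9169 ≈ 1.0906.
Single-dose peak C₀ = D/Vd = 645/174 ≈ 3.707 μg/mL.
Steady-state peak Cmax,ss = C₀·R ≈ 3.707 × 1.0906 ≈ 4.043 μg/mL.
Peak 4.0 μg/mL vs MTC 5 μg/mL: below toxic threshold.

4.0 μg/mL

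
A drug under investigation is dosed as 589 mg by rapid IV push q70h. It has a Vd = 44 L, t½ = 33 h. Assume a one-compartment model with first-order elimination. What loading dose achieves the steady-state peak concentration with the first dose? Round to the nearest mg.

765 mg

f = (1/2)^(70/33) ≈ 0.229854; accumulation ratio R = 1/(1−f) ≈ 1.29846.
Loading dose to hit Cmax,ss on first dose: D_load = D_maint·R ≈ 589 × 1.29846 ≈ 764.79 mg.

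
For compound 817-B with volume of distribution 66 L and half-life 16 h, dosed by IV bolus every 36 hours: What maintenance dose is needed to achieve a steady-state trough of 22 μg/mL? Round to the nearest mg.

5455 mg

τ/t½ = 36/16 ≈ 2.25, so f = (1/2)^(36/16) ≈ 0.210224.
Cmin,ss = (D/Vd)·f/(1−f), so D = Cmin,ss·Vd·(1−f)/f.
D = 22 × 66 × (1−f)/f ≈ 22 × 66 × 3.75683 ≈ 5454.92 mg.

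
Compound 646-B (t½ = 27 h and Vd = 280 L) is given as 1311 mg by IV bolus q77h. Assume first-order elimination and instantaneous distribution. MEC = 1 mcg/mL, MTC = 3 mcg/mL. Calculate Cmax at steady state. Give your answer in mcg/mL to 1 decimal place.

5.4 mcg/mL

τ/t½ = 77/27 ≈ 2.8519, so fraction remaining f = (1/2)^(77/27) ≈ 0.1385.
Accumulation ratio R = 1/(1 − f) ≈ 1/0.8615 ≈ 1.1608.
Each bolus raises the concentration by D/Vd = 1311/280 ≈ 4.682 mcg/mL.
Steady-state peak Cmax,ss = C₀·R ≈ 4.682 × 1.1608 ≈ 5.435 mcg/mL.
Peak 5.4 mcg/mL vs MTC 3 mcg/mL: exceeds toxic threshold.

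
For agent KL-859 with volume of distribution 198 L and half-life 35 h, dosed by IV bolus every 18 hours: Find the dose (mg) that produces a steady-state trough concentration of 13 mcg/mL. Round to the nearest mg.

1102 mg

τ/t½ = 18/35 ≈ 0.51429, so f = (1/2)^(18/35) ≈ 0.700139.
Cmin,ss = (D/Vd)·f/(1−f), so D = Cmin,ss·Vd·(1−f)/f.
D = 13 × 198 × (1−f)/f ≈ 13 × 198 × 0.42829 ≈ 1102.42 mg.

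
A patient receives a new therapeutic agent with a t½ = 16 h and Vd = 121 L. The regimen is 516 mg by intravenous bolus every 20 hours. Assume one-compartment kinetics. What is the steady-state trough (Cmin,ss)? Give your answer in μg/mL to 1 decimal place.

k = ln2/t½ = ln2/16 ≈ 0.043322 h⁻¹; fraction remaining f = e^(−kτ) = e^(−0.043322×20) ≈ 0.4204.
Accumulation ratio R = 1/(1 − f) ≈ 1/0.5796 ≈ 1.7253.
Each bolus raises the concentration by D/Vd = 516/121 ≈ 4.264 μg/mL.
Cmax,ss = C₀/(1 − f) ≈ 4.264/0.5796 ≈ 7.357 μg/mL.
Steady-state trough Cmin,ss = Cmax,ss·f ≈ 7.357 × 0.4204 ≈ 3.093 μg/mL.

3.1 μg/mL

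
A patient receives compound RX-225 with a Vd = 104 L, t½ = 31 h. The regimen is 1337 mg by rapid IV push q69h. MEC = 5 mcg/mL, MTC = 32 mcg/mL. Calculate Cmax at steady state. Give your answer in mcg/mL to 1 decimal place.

16.4 mcg/mL

τ/t½ = 69/31 ≈ 2.2258, so fraction remaining f = (1/2)^(69/31) ≈ 0.2138.
At steady state, accumulation factor R = 1/(1 − e^(−kτ)) ≈ 1.2719.
Single-dose peak C₀ = D/Vd = 1337/104 ≈ 12.856 mcg/mL.
Cmax,ss = C₀/(1 − f) ≈ 12.856/0.7862 ≈ 16.352 mcg/mL.
Peak 16.4 mcg/mL vs MTC 32 mcg/mL: below toxic threshold.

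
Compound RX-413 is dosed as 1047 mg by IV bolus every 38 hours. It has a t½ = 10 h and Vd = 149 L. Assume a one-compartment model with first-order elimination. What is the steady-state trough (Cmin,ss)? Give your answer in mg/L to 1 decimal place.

0.5 mg/L

k = ln2/t½ = ln2/10 ≈ 0.069315 h⁻¹; fraction remaining f = e^(−kτ) = e^(−0.069315×38) ≈ 0.0718.
Each bolus raises the concentration by D/Vd = 1047/149 ≈ 7.027 mg/L.
Steady-state trough Cmin,ss = C₀·f/(1−f) ≈ 7.027 × 0.0718/0.9282 ≈ 0.544 mg/L.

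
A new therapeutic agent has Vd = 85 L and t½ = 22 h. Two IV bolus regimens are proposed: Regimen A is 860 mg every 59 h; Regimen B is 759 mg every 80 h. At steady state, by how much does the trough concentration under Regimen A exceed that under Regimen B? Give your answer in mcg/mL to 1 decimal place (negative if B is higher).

1.1 mcg/mL

Regimen A: f = (1/2)^(59/22) ≈ 0.1558; Cmin,ss = (860/85)·f/(1−f) ≈ 1.867 mcg/mL.
Regimen B: f = (1/2)^(80/22) ≈ 0.0804; Cmin,ss = (759/85)·f/(1−f) ≈ 0.781 mcg/mL.
Difference ≈ 1.867 − 0.781 ≈ 1.086 mcg/mL.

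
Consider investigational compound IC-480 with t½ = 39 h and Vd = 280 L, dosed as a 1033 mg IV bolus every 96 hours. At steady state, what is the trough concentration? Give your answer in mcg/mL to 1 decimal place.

0.8 mcg/mL

k = ln2/t½ = ln2/39 ≈ 0.017773 h⁻¹; fraction remaining f = e^(−kτ) = e^(−0.017773×96) ≈ 0.1816.
Single-dose peak C₀ = D/Vd = 1033/280 ≈ 3.689 mcg/mL.
Steady-state trough Cmin,ss = C₀·f/(1−f) ≈ 3.689 × 0.1816/0.8184 ≈ 0.819 mcg/mL.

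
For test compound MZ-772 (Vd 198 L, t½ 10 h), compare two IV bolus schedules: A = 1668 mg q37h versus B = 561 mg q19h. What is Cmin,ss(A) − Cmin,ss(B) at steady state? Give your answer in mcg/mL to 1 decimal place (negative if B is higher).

-0.3 mcg/mL

Regimen A: f = (1/2)^(37/10) ≈ 0.0769; Cmin,ss = (1668/198)·f/(1−f) ≈ 0.702 mcg/mL.
Regimen B: f = (1/2)^(19/10) ≈ 0.2679; Cmin,ss = (561/198)·f/(1−f) ≈ 1.037 mcg/mL.
Difference ≈ 0.702 − 1.037 ≈ -0.335 mcg/mL.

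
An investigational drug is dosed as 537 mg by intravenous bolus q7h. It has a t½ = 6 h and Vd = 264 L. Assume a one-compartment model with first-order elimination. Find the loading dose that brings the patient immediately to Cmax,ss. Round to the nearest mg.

f = (1/2)^(7/6) ≈ 0.445449; accumulation ratio R = 1/(1−f) ≈ 1.80326.
Loading dose to hit Cmax,ss on first dose: D_load = D_maint·R ≈ 537 × 1.80326 ≈ 968.35 mg.

968 mg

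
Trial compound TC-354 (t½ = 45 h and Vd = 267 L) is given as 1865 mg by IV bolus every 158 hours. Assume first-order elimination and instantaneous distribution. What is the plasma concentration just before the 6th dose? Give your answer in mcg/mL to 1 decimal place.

0.7 mcg/mL

f = (1/2)^(τ/t½) = (1/2)^(158/45) ≈ 0.0877.
C₀ = D/Vd = 1865/267 ≈ 6.985 mcg/mL.
Before the 6th dose, 5 doses have been given. Superposition: Cmin = C₀·(f + f² + … + f^5).
≈ 6.985 × (0.0877 + 0.0077 + 0.0007 + 0.0001 + 0.0000) ≈ 6.985 × 0.0962 ≈ 0.672 mcg/mL.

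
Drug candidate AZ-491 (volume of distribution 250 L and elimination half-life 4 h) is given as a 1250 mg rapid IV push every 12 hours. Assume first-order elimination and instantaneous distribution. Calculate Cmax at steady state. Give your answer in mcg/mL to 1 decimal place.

The dosing interval is 3 half-lives, so f = 2^(−3) = 0.125.
Accumulation ratio R = 1/(1 − f) = 1/0.875 = 8/7.
Single-dose peak C₀ = D/Vd = 1250/250 = 5 mcg/mL.
Steady-state peak Cmax,ss = C₀·R = 5 × 8/7 ≈ 5.714 mcg/mL.

5.7 mcg/mL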